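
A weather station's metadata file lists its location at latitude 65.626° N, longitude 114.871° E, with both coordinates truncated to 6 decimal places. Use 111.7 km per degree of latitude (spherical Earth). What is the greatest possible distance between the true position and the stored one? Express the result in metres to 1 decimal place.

0.1 metres

Truncating at 6 decimal places can drop up to a full unit in the last place, so each coordinate may be off by as much as 1e-06°.
N–S: 1e-06° × 111700 m/° = 0.1117 m.
Longitude error → 1e-06 × 111700 × cos 65.626° = 1e-06 × 111700 × 0.4127 ≈ 0.0460976 m.
Worst case both components are at the extreme and orthogonal: √(0.1117² + 0.0460976²) ≈ 0.120838 m.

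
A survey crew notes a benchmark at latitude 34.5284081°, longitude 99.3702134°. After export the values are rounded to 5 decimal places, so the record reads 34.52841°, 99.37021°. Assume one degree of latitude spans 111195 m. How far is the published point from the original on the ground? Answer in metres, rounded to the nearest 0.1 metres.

0.4 metres

Δlat = 34.5284081 − 34.52841 = -0.0000019°; Δlon = 99.3702134 − 99.37021 = +0.0000034°.
N–S: -0.0000019° × 111195 m/° = -0.211271 m.
East–west at this latitude: 0.0000034° × 111195 × cos 34.5284° ≈ 0.0000034 × 91607.5 = 0.311465 m.
Distance: √(0.211271² + 0.311465²) ≈ 0.376359 m.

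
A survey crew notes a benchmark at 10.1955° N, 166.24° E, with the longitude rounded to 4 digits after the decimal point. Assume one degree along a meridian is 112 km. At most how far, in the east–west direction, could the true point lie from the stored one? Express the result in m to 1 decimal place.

Rounding to 4 decimal places leaves the longitude within ±5e-05° of the true value.
Parallels shrink by cos φ, so at 10.1955° a degree of longitude is 112000 × 0.9842 ≈ 110231 m.
So at most 5e-05° × 110231 ≈ 5.51157 m east–west.

5.5 m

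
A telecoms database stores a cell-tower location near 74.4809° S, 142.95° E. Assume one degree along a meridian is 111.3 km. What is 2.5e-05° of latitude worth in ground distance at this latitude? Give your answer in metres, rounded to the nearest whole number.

Along a meridian 2.5e-05° is 2.5e-05 × 111300 = 2.7825 m.

3 metres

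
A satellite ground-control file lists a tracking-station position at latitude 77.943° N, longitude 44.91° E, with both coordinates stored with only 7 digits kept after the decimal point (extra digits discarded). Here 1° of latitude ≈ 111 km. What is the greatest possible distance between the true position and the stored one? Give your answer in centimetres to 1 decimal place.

Truncating at 7 decimal places can drop up to a full unit in the last place, so each coordinate may be off by as much as 1e-07°.
North–south component: 1e-07° × 111000 = 0.0111 m.
Longitude error → 1e-07 × 111000 × cos 77.943° = 1e-07 × 111000 × 0.2089 ≈ 0.00231862 m.
Combining orthogonally: (0.0111² + 0.00231862²)^½ ≈ 0.0113396 m.
That is 0.0113396 m = 1.134 cm.

1.1 centimetres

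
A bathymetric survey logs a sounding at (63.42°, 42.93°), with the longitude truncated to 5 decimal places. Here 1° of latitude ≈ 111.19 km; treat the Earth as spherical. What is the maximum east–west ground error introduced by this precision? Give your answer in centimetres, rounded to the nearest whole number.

50 centimetres

Truncating at 5 decimal places can drop up to a full unit in the last place, so the longitude may be off by as much as 1e-05°.
At latitude 63.42° a degree of longitude spans 111190 m × cos 63.42° = 111190 × 0.4474 ≈ 49751.6 m.
So at most 1e-05° × 49751.6 ≈ 0.497516 m east–west.
That is 0.497516 m = 49.752 cm.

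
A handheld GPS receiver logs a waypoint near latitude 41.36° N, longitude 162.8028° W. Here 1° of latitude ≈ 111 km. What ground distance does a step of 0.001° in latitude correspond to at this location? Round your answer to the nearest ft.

364 ft

Along a meridian 0.001° is 0.001 × 111000 = 111 m.
Converting: 111 m × 3.2808 ft/m ≈ 364.17 ft.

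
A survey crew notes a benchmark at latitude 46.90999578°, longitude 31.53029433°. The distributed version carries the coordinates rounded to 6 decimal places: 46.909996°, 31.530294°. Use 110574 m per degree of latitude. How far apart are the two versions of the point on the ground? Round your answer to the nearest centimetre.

Δlat = 46.90999578 − 46.909996 = -0.00000022°; Δlon = 31.53029433 − 31.530294 = +0.00000033°.
North–south shift: -0.00000022 × 110574 = -0.0243263 m.
East–west at this latitude: 0.00000033° × 110574 × cos 46.91° ≈ 0.00000033 × 75538.2 = 0.0249276 m.
Distance: √(0.0243263² + 0.0249276²) ≈ 0.0348304 m.
That is 0.0348304 m = 3.483 cm.

3 centimetres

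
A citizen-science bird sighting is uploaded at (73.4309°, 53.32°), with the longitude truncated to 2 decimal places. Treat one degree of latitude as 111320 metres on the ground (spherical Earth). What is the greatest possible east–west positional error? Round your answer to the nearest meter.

Truncating at 2 decimal places can drop up to a full unit in the last place, so the longitude may be off by as much as 0.01°.
Parallels shrink by cos φ, so at 73.4309° a degree of longitude is 111320 × 0.2852 ≈ 31745.3 m.
East–west error: 0.01° × 31745.3 m/° ≈ 317.453 m.

317 meters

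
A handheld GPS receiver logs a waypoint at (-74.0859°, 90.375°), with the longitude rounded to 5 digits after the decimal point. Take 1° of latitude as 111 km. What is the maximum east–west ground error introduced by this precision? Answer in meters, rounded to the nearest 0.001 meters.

0.152 meters

Rounding to 5 decimal places leaves the longitude within ±5e-06° of the true value.
One degree of longitude at 74.0859° is 111000 × cos 74.0859° ≈ 111000 × 0.2742 = 30435.7 m.
East–west error: 5e-06° × 30435.7 m/° ≈ 0.152179 m.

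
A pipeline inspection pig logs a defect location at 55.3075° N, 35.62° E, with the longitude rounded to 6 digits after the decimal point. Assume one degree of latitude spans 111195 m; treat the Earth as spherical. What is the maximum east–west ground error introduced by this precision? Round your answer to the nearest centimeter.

Rounding to 6 decimal places leaves the longitude within ±5e-07° of the true value.
Parallels shrink by cos φ, so at 55.3075° a degree of longitude is 111195 × 0.5692 ≈ 63289.1 m.
So at most 5e-07° × 63289.1 ≈ 0.0316445 m east–west.
That is 0.0316445 m = 3.1645 cm.

3 centimeters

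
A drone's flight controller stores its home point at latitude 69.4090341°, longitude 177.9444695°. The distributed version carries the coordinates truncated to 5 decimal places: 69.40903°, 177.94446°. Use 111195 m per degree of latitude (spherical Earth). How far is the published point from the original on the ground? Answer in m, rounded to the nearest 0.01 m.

Δlat = 69.4090341 − 69.40903 = +0.0000041°; Δlon = 177.9444695 − 177.94446 = +0.0000095°.
N–S: 0.0000041° × 111195 m/° = 0.455899 m.
East–west at this latitude: 0.0000095° × 111195 × cos 69.409° ≈ 0.0000095 × 39106.6 = 0.371513 m.
Combined displacement = (0.455899² + 0.371513²)^½ ≈ 0.588104 m.

0.59 m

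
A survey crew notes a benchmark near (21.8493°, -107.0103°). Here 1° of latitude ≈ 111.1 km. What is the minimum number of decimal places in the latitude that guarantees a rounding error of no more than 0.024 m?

7 decimal places

One degree of latitude covers 111100 m.
With N decimal places the half-ulp bound is 0.5·10⁻ᴺ°, or 0.5·10⁻ᴺ × 111100 m on the ground.
Setting 55550 × 10⁻ᴺ ≤ 0.024 gives 10ᴺ ≥ 2.315e+06, i.e. N ≥ 6.36.
At 6 places the error can reach 0.0555 m, but 7 places keeps it to 0.00556 m.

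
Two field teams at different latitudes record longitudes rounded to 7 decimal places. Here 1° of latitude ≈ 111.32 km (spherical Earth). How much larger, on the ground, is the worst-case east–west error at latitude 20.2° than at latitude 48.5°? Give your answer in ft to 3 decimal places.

0.005 ft

Rounding to 7 decimal places leaves the longitude within ±5e-08° of the true value.
At 20.2°: 5e-08° × 111320 × cos 20.2° = 5e-08 × 111320 × 0.9385 ≈ 0.0052237 m.
At 48.5°: 5e-08° × 111320 × cos 48.5° = 5e-08 × 111320 × 0.6626 ≈ 0.0036881 m.
Difference: 0.0052237 − 0.0036881 = 0.0015355 m.
In feet: 0.00153551 m ÷ 0.3048 ≈ 0.0050378 ft.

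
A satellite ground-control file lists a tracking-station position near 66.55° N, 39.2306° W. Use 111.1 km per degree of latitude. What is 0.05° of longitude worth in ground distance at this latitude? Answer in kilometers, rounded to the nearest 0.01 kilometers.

0.05° of longitude at 66.55° is 0.05 × 111100 × cos 66.55° ≈ 0.05 × 44212.1 = 2210.6 m.
That is 2210.6 m = 2.2106 km.

2.21 kilometers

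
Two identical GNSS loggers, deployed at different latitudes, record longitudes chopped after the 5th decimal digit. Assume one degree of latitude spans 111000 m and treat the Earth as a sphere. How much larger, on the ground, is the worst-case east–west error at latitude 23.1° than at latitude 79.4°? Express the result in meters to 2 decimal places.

0.82 meters

Truncating at 5 decimal places can drop up to a full unit in the last place, so the longitude may be off by as much as 1e-05°.
At 23.1°: 1e-05° × 111000 × cos 23.1° = 1e-05 × 111000 × 0.9198 ≈ 1.021 m.
Error at 79.4° = 1e-05° × 111000 × cos 79.4° ≈ 1.11 × 0.1840 = 0.20419 m.
So the lower-latitude error exceeds the higher by 1.021 − 0.20419 = 0.81682 m.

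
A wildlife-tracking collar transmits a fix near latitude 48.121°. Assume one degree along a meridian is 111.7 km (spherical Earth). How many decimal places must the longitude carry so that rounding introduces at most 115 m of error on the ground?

At 48.121° one degree of longitude covers 111700 × cos 48.121° ≈ 111700 × 0.6676 ≈ 74566.4 m.
N decimal places → at most half a unit in the last place, 0.5 × 10⁻ᴺ° = 74566.4/2 × 10⁻ᴺ m.
Setting 37283.2 × 10⁻ᴺ ≤ 115 gives 10ᴺ ≥ 324.2, i.e. N ≥ 2.51.
N = 2 would give 373 m (too coarse); N = 3 gives 37.3 m ≤ 115 m.

3 decimal places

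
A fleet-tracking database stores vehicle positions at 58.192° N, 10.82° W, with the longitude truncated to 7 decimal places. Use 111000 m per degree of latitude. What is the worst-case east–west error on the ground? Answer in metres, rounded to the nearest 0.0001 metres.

Truncating at 7 decimal places can drop up to a full unit in the last place, so the longitude may be off by as much as 1e-07°.
One degree of longitude at 58.192° is 111000 × cos 58.192° ≈ 111000 × 0.5271 = 58505.3 m.
So at most 1e-07° × 58505.3 ≈ 0.00585053 m east–west.

0.0059 metres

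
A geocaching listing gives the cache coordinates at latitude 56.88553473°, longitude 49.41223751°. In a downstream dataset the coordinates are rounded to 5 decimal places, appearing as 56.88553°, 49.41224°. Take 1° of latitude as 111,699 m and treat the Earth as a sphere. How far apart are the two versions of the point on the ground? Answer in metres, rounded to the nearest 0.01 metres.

0.55 metres

The latitude changed by +0.00000473° and the longitude by -0.00000249°.
North–south shift: 0.00000473 × 111699 = 0.528336 m.
East–west at this latitude: -0.00000249° × 111699 × cos 56.8855° ≈ -0.00000249 × 61022.7 = -0.151946 m.
Hypotenuse of the two orthogonal shifts: √(0.528336² + 0.151946²) = 0.549752 m.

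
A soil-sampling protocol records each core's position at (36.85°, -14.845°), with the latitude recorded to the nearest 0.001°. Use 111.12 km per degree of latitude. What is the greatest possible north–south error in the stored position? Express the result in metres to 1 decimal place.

Rounding to 3 decimal places leaves the latitude within ±0.0005° of the true value.
Along the meridian that is 0.0005° × 111120 m/° = 55.56 m.

55.6 metres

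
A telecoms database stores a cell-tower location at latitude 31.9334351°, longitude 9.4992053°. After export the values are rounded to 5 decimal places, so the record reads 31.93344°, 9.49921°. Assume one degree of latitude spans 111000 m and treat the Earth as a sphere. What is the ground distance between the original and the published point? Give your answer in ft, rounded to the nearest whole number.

Δlat = 31.9334351 − 31.93344 = -0.0000049°; Δlon = 9.4992053 − 9.49921 = -0.0000047°.
North–south shift: -0.0000049 × 111000 = -0.5439 m.
E–W at 31.9334°: -0.0000047° × 111000 × cos 31.9334° = -0.0000047 × 111000 × 0.8487 ≈ -0.442748 m.
Distance: √(0.5439² + 0.442748²) ≈ 0.701322 m.
In feet: 0.701322 m ÷ 0.3048 ≈ 2.3009 ft.

2 ft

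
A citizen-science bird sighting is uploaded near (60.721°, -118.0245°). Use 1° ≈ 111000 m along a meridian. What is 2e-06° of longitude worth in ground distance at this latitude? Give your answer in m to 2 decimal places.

0.11 m

2e-06° of longitude at 60.721° is 2e-06 × 111000 × cos 60.721° ≈ 2e-06 × 54286 = 0.108572 m.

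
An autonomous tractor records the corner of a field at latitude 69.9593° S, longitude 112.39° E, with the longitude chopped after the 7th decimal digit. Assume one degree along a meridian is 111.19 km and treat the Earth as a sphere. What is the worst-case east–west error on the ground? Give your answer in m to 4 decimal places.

0.0038 m

Truncating at 7 decimal places can drop up to a full unit in the last place, so the longitude may be off by as much as 1e-07°.
At latitude 69.9593° a degree of longitude spans 111190 m × cos 69.9593° = 111190 × 0.3427 ≈ 38103.4 m.
Maximum E–W displacement: 1e-07 × 38103.4 = 0.00381034 m.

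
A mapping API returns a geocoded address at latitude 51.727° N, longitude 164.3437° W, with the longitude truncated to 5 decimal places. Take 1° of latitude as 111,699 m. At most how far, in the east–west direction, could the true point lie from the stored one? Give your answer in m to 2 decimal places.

0.69 m

Truncating at 5 decimal places can drop up to a full unit in the last place, so the longitude may be off by as much as 1e-05°.
Parallels shrink by cos φ, so at 51.727° a degree of longitude is 111699 × 0.6194 ≈ 69187.4 m.
Maximum E–W displacement: 1e-05 × 69187.4 = 0.691874 m.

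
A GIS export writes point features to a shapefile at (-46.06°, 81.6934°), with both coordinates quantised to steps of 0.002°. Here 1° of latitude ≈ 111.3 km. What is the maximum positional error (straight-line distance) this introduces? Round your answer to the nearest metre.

With a 0.002° grid the true value lies within half a step, ±0.002°/2 = ±0.001°, of the stored one.
North–south component: 0.001° × 111300 = 111.3 m.
East–west component at 46.06°: 0.001° × 111300 × cos 46.06° ≈ 0.001 × 77231.6 ≈ 77.2316 m.
The two errors are perpendicular, so the maximum displacement is √(111.3² + 77.2316²) ≈ 135.471 m.

135 metres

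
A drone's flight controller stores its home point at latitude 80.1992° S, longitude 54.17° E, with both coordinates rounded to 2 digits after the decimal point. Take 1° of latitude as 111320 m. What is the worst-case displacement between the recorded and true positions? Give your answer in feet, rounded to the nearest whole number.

Rounding to 2 decimal places leaves each coordinate within ±0.005° of the true value.
Latitude error → 0.005 × 111320 = 556.6 m along the meridian.
Longitude error → 0.005 × 111320 × cos 80.1992° = 0.005 × 111320 × 0.1702 ≈ 94.7463 m.
Combining orthogonally: (556.6² + 94.7463²)^½ ≈ 564.606 m.
In feet: 564.606 m ÷ 0.3048 ≈ 1852.4 ft.

1852 feet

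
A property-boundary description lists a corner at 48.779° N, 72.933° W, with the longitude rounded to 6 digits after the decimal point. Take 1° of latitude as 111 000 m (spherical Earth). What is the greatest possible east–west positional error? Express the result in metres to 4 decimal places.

Rounding to 6 decimal places leaves the longitude within ±5e-07° of the true value.
At latitude 48.779° a degree of longitude spans 111000 m × cos 48.779° = 111000 × 0.6590 ≈ 73145.1 m.
Maximum E–W displacement: 5e-07 × 73145.1 = 0.0365726 m.

0.0366 metres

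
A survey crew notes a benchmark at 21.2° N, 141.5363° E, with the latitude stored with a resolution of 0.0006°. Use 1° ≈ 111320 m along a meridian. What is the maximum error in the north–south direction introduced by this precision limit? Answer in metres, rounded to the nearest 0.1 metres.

33.4 metres

With a 0.0006° grid the true value lies within half a step, ±0.0006°/2 = ±0.0003°, of the stored one.
So the N–S error is at most 0.0003 × 111320 = 33.396 m.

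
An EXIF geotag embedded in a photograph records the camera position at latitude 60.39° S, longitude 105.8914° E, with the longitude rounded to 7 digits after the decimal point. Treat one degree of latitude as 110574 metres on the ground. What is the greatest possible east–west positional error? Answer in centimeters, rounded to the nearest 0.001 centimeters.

Rounding to 7 decimal places leaves the longitude within ±5e-08° of the true value.
At latitude 60.39° a degree of longitude spans 110574 m × cos 60.39° = 110574 × 0.4941 ≈ 54633.9 m.
East–west error: 5e-08° × 54633.9 m/° ≈ 0.0027317 m.
That is 0.0027317 m = 0.27317 cm.

0.273 centimeters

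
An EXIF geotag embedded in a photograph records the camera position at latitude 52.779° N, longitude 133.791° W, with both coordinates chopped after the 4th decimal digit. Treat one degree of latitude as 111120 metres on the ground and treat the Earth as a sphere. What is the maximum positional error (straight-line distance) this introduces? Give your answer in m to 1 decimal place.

13.0 m

Truncating at 4 decimal places can drop up to a full unit in the last place, so each coordinate may be off by as much as 0.0001°.
Latitude error → 0.0001 × 111120 = 11.112 m along the meridian.
Longitude error → 0.0001 × 111120 × cos 52.779° = 0.0001 × 111120 × 0.6049 ≈ 6.72155 m.
Worst case both components are at the extreme and orthogonal: √(11.112² + 6.72155²) ≈ 12.9868 m.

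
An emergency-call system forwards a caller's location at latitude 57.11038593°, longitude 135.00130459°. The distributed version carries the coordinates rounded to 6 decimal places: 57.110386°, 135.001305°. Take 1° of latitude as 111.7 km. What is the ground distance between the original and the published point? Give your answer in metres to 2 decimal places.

The latitude changed by -0.00000007° and the longitude by -0.00000041°.
North–south shift: -0.00000007 × 111700 = -0.007819 m.
E–W at 57.1104°: -0.00000041° × 111700 × cos 57.1104° = -0.00000041 × 111700 × 0.5430 ≈ -0.0248688 m.
Hypotenuse of the two orthogonal shifts: √(0.007819² + 0.0248688²) = 0.026069 m.

0.03 metres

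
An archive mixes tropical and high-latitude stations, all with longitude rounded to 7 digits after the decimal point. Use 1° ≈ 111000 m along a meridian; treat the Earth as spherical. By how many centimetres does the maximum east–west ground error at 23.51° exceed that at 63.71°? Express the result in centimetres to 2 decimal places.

0.26 centimetres

Rounding to 7 decimal places leaves the longitude within ±5e-08° of the true value.
Error at 23.51° = 5e-08° × 111000 × cos 23.51° ≈ 0.00555 × 0.9170 = 0.0050893 m.
Error at 63.71° = 5e-08° × 111000 × cos 63.71° ≈ 0.00555 × 0.4429 = 0.0024582 m.
So the lower-latitude error exceeds the higher by 0.0050893 − 0.0024582 = 0.0026311 m.
That is 0.00263112 m = 0.26311 cm.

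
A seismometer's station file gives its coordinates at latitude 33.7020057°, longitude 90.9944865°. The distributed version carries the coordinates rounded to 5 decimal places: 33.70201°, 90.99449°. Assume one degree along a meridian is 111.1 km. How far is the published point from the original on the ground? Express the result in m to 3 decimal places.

0.577 m

Δlat = 33.7020057 − 33.70201 = -0.0000043°; Δlon = 90.9944865 − 90.99449 = -0.0000035°.
North–south shift: -0.0000043 × 111100 = -0.47773 m.
E–W at 33.702°: -0.0000035° × 111100 × cos 33.702° = -0.0000035 × 111100 × 0.8319 ≈ -0.323498 m.
Distance: √(0.47773² + 0.323498²) ≈ 0.576955 m.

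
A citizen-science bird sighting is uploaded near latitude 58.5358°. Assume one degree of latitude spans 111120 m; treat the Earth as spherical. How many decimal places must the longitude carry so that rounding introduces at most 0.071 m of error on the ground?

6 decimal places

At 58.5358° one degree of longitude covers 111120 × cos 58.5358° ≈ 111120 × 0.5220 ≈ 58000.8 m.
Rounding to N decimal places gives at most 0.5 × 10⁻ᴺ degrees of error, i.e. 0.5 × 10⁻ᴺ × 58000.8 m.
Need 0.5 × 58000.8 × 10⁻ᴺ ≤ 0.071 → 10⁻ᴺ ≤ 2.448e-06, so N ≥ 5.61.
So 6 decimal places suffice (0.029 m); 5 would allow up to 0.29 m.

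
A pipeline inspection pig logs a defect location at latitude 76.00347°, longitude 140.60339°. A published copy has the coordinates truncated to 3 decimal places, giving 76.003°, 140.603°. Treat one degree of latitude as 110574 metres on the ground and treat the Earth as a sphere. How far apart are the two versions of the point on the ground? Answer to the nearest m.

53 m

The latitude changed by +0.00047° and the longitude by +0.00039°.
North–south shift: 0.00047 × 110574 = 51.9698 m.
East–west at this latitude: 0.00039° × 110574 × cos 76.003° ≈ 0.00039 × 26744.7 = 10.4304 m.
Combined displacement = (51.9698² + 10.4304²)^½ ≈ 53.0061 m.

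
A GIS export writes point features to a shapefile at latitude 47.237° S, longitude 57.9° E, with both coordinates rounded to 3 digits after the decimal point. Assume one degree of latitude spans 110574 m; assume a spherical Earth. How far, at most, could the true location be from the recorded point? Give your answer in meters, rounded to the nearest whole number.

Rounding to 3 decimal places leaves each coordinate within ±0.0005° of the true value.
North–south component: 0.0005° × 110574 = 55.287 m.
East–west component at 47.237°: 0.0005° × 110574 × cos 47.237° ≈ 0.0005 × 75076.1 ≈ 37.5381 m.
Worst case both components are at the extreme and orthogonal: √(55.287² + 37.5381²) ≈ 66.8263 m.

67 meters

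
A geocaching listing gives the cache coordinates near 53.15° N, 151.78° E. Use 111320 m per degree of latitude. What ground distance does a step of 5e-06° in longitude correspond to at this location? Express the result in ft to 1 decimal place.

1.1 ft

At 53.15° a degree of longitude is 111320 × cos 53.15° ≈ 66761.1 m, so 5e-06° corresponds to 0.333805 m.
In feet: 0.333805 m ÷ 0.3048 ≈ 1.0952 ft.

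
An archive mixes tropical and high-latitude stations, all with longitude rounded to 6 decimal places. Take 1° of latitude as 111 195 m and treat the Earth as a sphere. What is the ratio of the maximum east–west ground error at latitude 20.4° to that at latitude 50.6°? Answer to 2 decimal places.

Rounding to 6 decimal places leaves the longitude within ±5e-07° of the true value.
Error at 20.4° = 5e-07° × 111195 × cos 20.4° ≈ 0.055597 × 0.9373 = 0.052111 m.
Error at 50.6° = 5e-07° × 111195 × cos 50.6° ≈ 0.055597 × 0.6347 = 0.035289 m.
The ratio reduces to cos 20.4° / cos 50.6° = 0.9373/0.6347 ≈ 1.4767.

1.48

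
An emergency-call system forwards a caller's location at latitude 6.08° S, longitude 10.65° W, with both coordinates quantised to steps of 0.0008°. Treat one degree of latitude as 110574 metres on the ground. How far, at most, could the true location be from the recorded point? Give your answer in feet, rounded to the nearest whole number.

With a 0.0008° grid the true value lies within half a step, ±0.0008°/2 = ±0.0004°, of the stored one.
North–south component: 0.0004° × 110574 = 44.2296 m.
Longitude error → 0.0004 × 110574 × cos 6.08° = 0.0004 × 110574 × 0.9944 ≈ 43.9808 m.
Combining orthogonally: (44.2296² + 43.9808²)^½ ≈ 62.3744 m.
Converting: 62.3744 m × 3.2808 ft/m ≈ 204.64 ft.

205 feet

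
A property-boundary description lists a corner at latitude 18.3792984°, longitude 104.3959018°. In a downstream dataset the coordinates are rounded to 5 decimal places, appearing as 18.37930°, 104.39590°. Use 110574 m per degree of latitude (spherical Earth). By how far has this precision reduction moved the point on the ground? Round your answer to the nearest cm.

Δlat = 18.3792984 − 18.37930 = -0.0000016°; Δlon = 104.3959018 − 104.39590 = +0.0000018°.
North–south shift: -0.0000016 × 110574 = -0.176918 m.
E–W at 18.3793°: 0.0000018° × 110574 × cos 18.3793° = 0.0000018 × 110574 × 0.9490 ≈ 0.188881 m.
Combined displacement = (0.176918² + 0.188881²)^½ ≈ 0.258797 m.
That is 0.258797 m = 25.88 cm.

26 cm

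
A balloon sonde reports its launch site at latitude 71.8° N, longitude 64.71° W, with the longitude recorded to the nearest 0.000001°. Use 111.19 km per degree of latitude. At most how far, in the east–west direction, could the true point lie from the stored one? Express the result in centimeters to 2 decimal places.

1.74 centimeters

Rounding to 6 decimal places leaves the longitude within ±5e-07° of the true value.
At latitude 71.8° a degree of longitude spans 111190 m × cos 71.8° = 111190 × 0.3123 ≈ 34728.5 m.
So at most 5e-07° × 34728.5 ≈ 0.0173643 m east–west.
That is 0.0173643 m = 1.7364 cm.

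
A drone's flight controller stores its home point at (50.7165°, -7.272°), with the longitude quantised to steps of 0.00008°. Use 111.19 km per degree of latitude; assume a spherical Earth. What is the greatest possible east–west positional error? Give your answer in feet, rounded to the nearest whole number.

With a 0.00008° grid the true value lies within half a step, ±0.00008°/2 = ±4e-05°, of the stored one.
Parallels shrink by cos φ, so at 50.7165° a degree of longitude is 111190 × 0.6332 ≈ 70400.8 m.
Maximum E–W displacement: 4e-05 × 70400.8 = 2.81603 m.
Converting: 2.81603 m × 3.2808 ft/m ≈ 9.239 ft.

9 feet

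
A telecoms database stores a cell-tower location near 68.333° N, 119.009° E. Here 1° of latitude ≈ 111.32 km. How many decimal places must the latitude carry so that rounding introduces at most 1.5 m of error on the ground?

5

One degree of latitude covers 111320 m.
N decimal places → at most half a unit in the last place, 0.5 × 10⁻ᴺ° = 111320/2 × 10⁻ᴺ m.
Setting 55660 × 10⁻ᴺ ≤ 1.5 gives 10ᴺ ≥ 3.711e+04, i.e. N ≥ 4.57.
At 4 places the error can reach 5.57 m, but 5 places keeps it to 0.557 m.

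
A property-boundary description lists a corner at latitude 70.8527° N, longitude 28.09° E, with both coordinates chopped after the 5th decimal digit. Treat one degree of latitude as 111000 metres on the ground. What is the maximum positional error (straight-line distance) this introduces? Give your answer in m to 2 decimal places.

Truncating at 5 decimal places can drop up to a full unit in the last place, so each coordinate may be off by as much as 1e-05°.
Latitude error → 1e-05 × 111000 = 1.11 m along the meridian.
Longitude error → 1e-05 × 111000 × cos 70.8527° = 1e-05 × 111000 × 0.3280 ≈ 0.364078 m.
Combining orthogonally: (1.11² + 0.364078²)^½ ≈ 1.16818 m.

1.17 m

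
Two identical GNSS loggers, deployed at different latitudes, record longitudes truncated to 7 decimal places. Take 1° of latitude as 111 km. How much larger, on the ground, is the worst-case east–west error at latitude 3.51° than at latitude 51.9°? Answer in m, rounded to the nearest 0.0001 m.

Truncating at 7 decimal places can drop up to a full unit in the last place, so the longitude may be off by as much as 1e-07°.
At 3.51°: 1e-07° × 111000 × cos 3.51° = 1e-07 × 111000 × 0.9981 ≈ 0.011079 m.
At 51.9°: 1e-07° × 111000 × cos 51.9° = 1e-07 × 111000 × 0.6170 ≈ 0.0068491 m.
So the lower-latitude error exceeds the higher by 0.011079 − 0.0068491 = 0.0042301 m.

0.0042 m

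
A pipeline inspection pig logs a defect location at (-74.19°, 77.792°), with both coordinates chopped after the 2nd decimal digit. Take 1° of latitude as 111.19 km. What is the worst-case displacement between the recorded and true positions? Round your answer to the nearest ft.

3781 ft

Truncating at 2 decimal places can drop up to a full unit in the last place, so each coordinate may be off by as much as 0.01°.
N–S: 0.01° × 111190 m/° = 1111.9 m.
Longitude error → 0.01 × 111190 × cos 74.19° = 0.01 × 111190 × 0.2724 ≈ 302.935 m.
Combining orthogonally: (1111.9² + 302.935²)^½ ≈ 1152.43 m.
Converting: 1152.43 m × 3.2808 ft/m ≈ 3780.9 ft.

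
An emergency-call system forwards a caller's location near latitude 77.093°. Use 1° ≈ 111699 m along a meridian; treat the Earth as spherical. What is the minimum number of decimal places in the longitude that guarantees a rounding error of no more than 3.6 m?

At 77.093° one degree of longitude covers 111699 × cos 77.093° ≈ 111699 × 0.2234 ≈ 24950.1 m.
With N decimal places the half-ulp bound is 0.5·10⁻ᴺ°, or 0.5·10⁻ᴺ × 24950.1 m on the ground.
Setting 12475.1 × 10⁻ᴺ ≤ 3.6 gives 10ᴺ ≥ 3465, i.e. N ≥ 3.54.
N = 3 would give 12.5 m (too coarse); N = 4 gives 1.25 m ≤ 3.6 m.

4 decimal places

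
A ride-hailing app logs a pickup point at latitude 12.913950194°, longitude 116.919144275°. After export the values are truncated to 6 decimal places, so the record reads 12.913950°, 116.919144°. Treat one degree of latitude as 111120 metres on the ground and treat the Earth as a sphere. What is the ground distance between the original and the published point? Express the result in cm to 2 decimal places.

3.68 cm

Δlat = 12.913950194 − 12.913950 = +0.000000194°; Δlon = 116.919144275 − 116.919144 = +0.000000275°.
North–south shift: 0.000000194 × 111120 = 0.0215573 m.
E–W at 12.9139°: 0.000000275° × 111120 × cos 12.9139° = 0.000000275 × 111120 × 0.9747 ≈ 0.0297851 m.
Hypotenuse of the two orthogonal shifts: √(0.0215573² + 0.0297851²) = 0.0367678 m.
That is 0.0367678 m = 3.6768 cm.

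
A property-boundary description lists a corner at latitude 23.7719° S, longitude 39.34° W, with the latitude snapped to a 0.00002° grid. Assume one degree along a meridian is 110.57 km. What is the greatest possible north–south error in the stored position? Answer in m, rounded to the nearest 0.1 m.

1.1 m

With a 0.00002° grid the true value lies within half a step, ±0.00002°/2 = ±1e-05°, of the stored one.
So the N–S error is at most 1e-05 × 110570 = 1.1057 m.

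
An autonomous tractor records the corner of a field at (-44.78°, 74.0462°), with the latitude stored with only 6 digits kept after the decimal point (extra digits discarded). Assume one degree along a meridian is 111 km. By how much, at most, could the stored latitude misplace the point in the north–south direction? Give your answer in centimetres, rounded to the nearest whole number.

11 centimetres

Truncating at 6 decimal places can drop up to a full unit in the last place, so the latitude may be off by as much as 1e-06°.
So the N–S error is at most 1e-06 × 111000 = 0.111 m.
That is 0.111 m = 11.1 cm.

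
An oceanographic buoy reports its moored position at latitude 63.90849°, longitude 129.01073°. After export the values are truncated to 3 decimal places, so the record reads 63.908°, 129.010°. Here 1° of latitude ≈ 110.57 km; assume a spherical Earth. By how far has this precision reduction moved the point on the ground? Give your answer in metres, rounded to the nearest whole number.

65 metres

Δlat = 63.90849 − 63.908 = +0.00049°; Δlon = 129.01073 − 129.010 = +0.00073°.
North–south shift: 0.00049 × 110570 = 54.1793 m.
E–W at 63.908°: 0.00073° × 110570 × cos 63.908° = 0.00073 × 110570 × 0.4398 ≈ 35.5001 m.
Distance: √(54.1793² + 35.5001²) ≈ 64.7738 m.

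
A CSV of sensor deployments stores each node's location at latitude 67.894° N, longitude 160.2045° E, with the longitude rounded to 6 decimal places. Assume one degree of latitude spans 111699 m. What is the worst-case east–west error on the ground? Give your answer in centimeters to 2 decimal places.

2.10 centimeters

Rounding to 6 decimal places leaves the longitude within ±5e-07° of the true value.
At latitude 67.894° a degree of longitude spans 111699 m × cos 67.894° = 111699 × 0.3763 ≈ 42034.7 m.
Maximum E–W displacement: 5e-07 × 42034.7 = 0.0210174 m.
That is 0.0210174 m = 2.1017 cm.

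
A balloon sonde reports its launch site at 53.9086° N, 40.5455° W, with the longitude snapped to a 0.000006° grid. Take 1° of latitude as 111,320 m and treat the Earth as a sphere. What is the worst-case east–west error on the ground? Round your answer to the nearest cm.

With a 0.000006° grid the true value lies within half a step, ±0.000006°/2 = ±3e-06°, of the stored one.
At latitude 53.9086° a degree of longitude spans 111320 m × cos 53.9086° = 111320 × 0.5891 ≈ 65575.8 m.
So at most 3e-06° × 65575.8 ≈ 0.196728 m east–west.
That is 0.196728 m = 19.673 cm.

20 cm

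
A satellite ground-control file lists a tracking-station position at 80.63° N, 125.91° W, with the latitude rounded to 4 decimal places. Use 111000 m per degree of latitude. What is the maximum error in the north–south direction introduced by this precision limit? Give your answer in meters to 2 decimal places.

Rounding to 4 decimal places leaves the latitude within ±5e-05° of the true value.
North–south distance: 5e-05° × 111000 m/° = 5.55 m.

5.55 meters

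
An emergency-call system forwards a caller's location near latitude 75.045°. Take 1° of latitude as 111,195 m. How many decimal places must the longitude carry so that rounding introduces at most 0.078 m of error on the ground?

At 75.045° one degree of longitude covers 111195 × cos 75.045° ≈ 111195 × 0.2581 ≈ 28695 m.
N decimal places → at most half a unit in the last place, 0.5 × 10⁻ᴺ° = 28695/2 × 10⁻ᴺ m.
Need 0.5 × 28695 × 10⁻ᴺ ≤ 0.078 → 10⁻ᴺ ≤ 5.436e-06, so N ≥ 5.26.
So 6 decimal places suffice (0.0143 m); 5 would allow up to 0.143 m.

6 decimal places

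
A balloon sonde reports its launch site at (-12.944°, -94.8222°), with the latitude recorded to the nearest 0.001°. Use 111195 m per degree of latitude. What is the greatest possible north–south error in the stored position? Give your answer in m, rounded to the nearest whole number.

Rounding to 3 decimal places leaves the latitude within ±0.0005° of the true value.
Along the meridian that is 0.0005° × 111195 m/° = 55.5975 m.

56 m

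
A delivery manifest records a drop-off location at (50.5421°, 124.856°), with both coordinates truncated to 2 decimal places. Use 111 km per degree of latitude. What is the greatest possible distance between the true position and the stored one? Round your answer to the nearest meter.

Truncating at 2 decimal places can drop up to a full unit in the last place, so each coordinate may be off by as much as 0.01°.
Latitude error → 0.01 × 111000 = 1110 m along the meridian.
Longitude error → 0.01 × 111000 × cos 50.5421° = 0.01 × 111000 × 0.6355 ≈ 705.417 m.
The two errors are perpendicular, so the maximum displacement is √(1110² + 705.417²) ≈ 1315.19 m.

1315 meters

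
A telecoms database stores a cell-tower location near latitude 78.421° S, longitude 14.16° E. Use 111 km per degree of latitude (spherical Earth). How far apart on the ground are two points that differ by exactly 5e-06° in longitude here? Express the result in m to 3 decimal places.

5e-06° of longitude at 78.421° is 5e-06 × 111000 × cos 78.421° ≈ 5e-06 × 22279.8 = 0.111399 m.

0.111 m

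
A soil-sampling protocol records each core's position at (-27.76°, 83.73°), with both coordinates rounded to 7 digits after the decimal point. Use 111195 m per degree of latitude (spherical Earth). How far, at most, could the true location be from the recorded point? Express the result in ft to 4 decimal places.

Rounding to 7 decimal places leaves each coordinate within ±5e-08° of the true value.
N–S: 5e-08° × 111195 m/° = 0.00555975 m.
East–west component at 27.76°: 5e-08° × 111195 × cos 27.76° ≈ 5e-08 × 98397.2 ≈ 0.00491986 m.
The two errors are perpendicular, so the maximum displacement is √(0.00555975² + 0.00491986²) ≈ 0.007424 m.
In feet: 0.007424 m ÷ 0.3048 ≈ 0.024357 ft.

0.0244 ft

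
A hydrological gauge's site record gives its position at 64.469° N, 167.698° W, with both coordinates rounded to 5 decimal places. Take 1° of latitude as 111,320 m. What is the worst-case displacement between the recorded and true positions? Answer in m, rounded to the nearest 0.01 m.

Rounding to 5 decimal places leaves each coordinate within ±5e-06° of the true value.
Latitude error → 5e-06 × 111320 = 0.5566 m along the meridian.
Longitude error → 5e-06 × 111320 × cos 64.469° = 5e-06 × 111320 × 0.4310 ≈ 0.239894 m.
The two errors are perpendicular, so the maximum displacement is √(0.5566² + 0.239894²) ≈ 0.606096 m.

0.61 m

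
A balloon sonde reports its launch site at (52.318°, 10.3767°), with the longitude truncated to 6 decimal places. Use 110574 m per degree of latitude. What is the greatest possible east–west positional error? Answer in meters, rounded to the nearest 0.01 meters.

0.07 meters

Truncating at 6 decimal places can drop up to a full unit in the last place, so the longitude may be off by as much as 1e-06°.
At latitude 52.318° a degree of longitude spans 110574 m × cos 52.318° = 110574 × 0.6113 ≈ 67591.5 m.
East–west error: 1e-06° × 67591.5 m/° ≈ 0.0675915 m.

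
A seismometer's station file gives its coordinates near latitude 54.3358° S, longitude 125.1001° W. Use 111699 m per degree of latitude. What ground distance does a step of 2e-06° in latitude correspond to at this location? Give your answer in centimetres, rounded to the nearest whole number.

2e-06° × 111699 m/° = 0.223398 m.
That is 0.223398 m = 22.34 cm.

22 centimetres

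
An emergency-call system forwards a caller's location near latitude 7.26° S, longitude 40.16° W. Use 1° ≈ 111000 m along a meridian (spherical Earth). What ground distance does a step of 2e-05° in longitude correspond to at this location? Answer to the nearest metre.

At 7.26° a degree of longitude is 111000 × cos 7.26° ≈ 110110 m, so 2e-05° corresponds to 2.2022 m.

2 metres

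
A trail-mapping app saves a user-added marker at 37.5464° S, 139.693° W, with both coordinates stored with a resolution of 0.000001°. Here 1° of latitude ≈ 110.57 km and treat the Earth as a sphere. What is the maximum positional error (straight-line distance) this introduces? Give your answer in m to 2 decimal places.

With a 0.000001° grid the true value lies within half a step, ±0.000001°/2 = ±5e-07°, of the stored one.
Latitude error → 5e-07 × 110570 = 0.055285 m along the meridian.
East–west component at 37.5464°: 5e-07° × 110570 × cos 37.5464° ≈ 5e-07 × 87666.5 ≈ 0.0438333 m.
Combining orthogonally: (0.055285² + 0.0438333²)^½ ≈ 0.0705534 m.

0.07 m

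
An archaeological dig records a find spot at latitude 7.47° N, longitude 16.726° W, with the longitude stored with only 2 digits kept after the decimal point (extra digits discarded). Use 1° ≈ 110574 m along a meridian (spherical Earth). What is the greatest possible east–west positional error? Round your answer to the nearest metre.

1096 metres

Truncating at 2 decimal places can drop up to a full unit in the last place, so the longitude may be off by as much as 0.01°.
At latitude 7.47° a degree of longitude spans 110574 m × cos 7.47° = 110574 × 0.9915 ≈ 109636 m.
Maximum E–W displacement: 0.01 × 109636 = 1096.36 m.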